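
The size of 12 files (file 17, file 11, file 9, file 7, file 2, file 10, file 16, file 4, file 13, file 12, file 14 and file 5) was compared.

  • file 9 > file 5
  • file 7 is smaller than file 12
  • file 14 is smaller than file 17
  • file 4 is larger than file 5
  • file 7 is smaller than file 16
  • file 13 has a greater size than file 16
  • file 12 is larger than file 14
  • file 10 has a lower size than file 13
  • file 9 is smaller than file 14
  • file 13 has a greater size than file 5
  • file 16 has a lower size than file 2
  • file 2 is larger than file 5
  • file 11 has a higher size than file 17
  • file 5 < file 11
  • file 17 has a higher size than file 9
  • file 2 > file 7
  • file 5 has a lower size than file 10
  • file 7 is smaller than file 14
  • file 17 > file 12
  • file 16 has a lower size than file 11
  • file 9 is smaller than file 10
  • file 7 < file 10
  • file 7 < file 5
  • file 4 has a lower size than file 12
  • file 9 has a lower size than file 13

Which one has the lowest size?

file 7

file 5 is not least since file 7 < file 5; file 9 is not least since file 5 < file 9; file 16 is not least since file 7 < file 16; file 14 is not least since file 9 < file 14; file 10 is not least since file 7 < file 10; file 4 is not least since file 5 < file 4; file 13 is not least since file 16 < file 13; file 2 is not least since file 7 < file 2; file 12 is not least since file 14 < file 12; file 17 is not least since file 12 < file 17; file 11 is not least since file 17 < file 11.
Only file 7 has nothing below it, so file 7 is the lowest size.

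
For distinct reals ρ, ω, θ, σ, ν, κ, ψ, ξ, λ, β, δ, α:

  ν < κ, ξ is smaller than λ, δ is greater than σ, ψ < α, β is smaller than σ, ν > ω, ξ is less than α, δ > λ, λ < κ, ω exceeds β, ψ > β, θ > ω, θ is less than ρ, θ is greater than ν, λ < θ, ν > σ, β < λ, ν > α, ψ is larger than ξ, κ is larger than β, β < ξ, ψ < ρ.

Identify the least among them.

β

Chaining upward from β: directly above it, ξ, ψ, λ, ω, σ, κ; then α, ν, θ, ρ, δ.
That covers every other element, and nothing is given below β, so β is the least.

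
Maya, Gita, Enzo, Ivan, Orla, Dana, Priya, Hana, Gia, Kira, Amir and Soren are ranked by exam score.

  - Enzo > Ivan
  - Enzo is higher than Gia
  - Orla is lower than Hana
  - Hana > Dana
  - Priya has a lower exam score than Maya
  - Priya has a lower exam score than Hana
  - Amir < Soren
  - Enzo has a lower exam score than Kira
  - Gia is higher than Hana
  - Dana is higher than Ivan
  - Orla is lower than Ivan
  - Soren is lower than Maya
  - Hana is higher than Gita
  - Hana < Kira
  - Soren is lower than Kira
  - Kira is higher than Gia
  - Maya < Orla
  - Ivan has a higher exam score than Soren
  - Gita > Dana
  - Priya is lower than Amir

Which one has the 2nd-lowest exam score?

Amir

The consecutive relations fix a unique order: Priya < Amir < Soren < Maya < Orla < Ivan < Dana < Gita < Hana < Gia < Enzo < Kira.
The 2nd smallest is Amir.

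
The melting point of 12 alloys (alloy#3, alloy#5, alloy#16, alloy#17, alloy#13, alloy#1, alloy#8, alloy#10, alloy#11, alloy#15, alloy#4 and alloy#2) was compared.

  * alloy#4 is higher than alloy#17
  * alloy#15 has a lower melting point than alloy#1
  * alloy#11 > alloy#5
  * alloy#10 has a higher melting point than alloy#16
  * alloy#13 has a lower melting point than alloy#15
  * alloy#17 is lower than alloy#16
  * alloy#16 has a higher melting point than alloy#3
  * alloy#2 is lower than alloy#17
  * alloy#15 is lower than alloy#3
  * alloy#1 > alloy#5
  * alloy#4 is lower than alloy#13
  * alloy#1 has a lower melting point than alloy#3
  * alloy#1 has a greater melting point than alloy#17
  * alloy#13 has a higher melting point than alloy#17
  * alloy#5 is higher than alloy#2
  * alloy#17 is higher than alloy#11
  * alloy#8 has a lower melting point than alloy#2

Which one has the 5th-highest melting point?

The consecutive relations fix a unique order: alloy#8 < alloy#2 < alloy#5 < alloy#11 < alloy#17 < alloy#4 < alloy#13 < alloy#15 < alloy#1 < alloy#3 < alloy#16 < alloy#10.
The 5th largest is alloy#15.

alloy#15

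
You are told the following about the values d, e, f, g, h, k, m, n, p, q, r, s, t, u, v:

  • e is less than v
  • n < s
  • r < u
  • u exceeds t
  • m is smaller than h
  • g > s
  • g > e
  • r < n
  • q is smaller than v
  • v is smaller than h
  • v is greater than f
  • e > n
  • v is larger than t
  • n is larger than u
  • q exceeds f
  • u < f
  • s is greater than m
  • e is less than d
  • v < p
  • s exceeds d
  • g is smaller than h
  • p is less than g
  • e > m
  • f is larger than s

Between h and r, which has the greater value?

h

r < u and u < n give r < n.
With n < e: r < u < n < e.
Then e < d extends the chain to d.
Then d < s extends the chain to s.
With s < f: r < u < n < e < d < s < f.
Then f < q extends the chain to q.
Then q < v extends the chain to v.
With v < p: r < u < n < e < d < s < f < q < v < p.
With p < g: r < u < n < e < d < s < f < q < v < p < g.
Then g < h extends the chain to h.
So r < h; h is the larger of the two.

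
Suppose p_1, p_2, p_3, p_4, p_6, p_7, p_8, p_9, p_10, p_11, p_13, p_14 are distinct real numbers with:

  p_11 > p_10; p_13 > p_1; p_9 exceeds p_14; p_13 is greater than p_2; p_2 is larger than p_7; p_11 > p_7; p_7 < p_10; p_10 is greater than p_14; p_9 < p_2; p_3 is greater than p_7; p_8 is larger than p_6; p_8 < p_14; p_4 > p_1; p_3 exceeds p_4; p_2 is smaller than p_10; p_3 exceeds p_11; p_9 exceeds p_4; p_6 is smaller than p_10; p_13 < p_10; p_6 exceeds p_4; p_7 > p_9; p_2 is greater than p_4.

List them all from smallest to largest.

Each adjacent pair is fixed by a given relation: p_1 < p_4; p_4 < p_6; p_6 < p_8; p_8 < p_14; p_14 < p_9; p_9 < p_7; p_7 < p_2; p_2 < p_13; p_13 < p_10; p_10 < p_11; p_11 < p_3. Chaining them end to end gives the full order.

p_1 < p_4 < p_6 < p_8 < p_14 < p_9 < p_7 < p_2 < p_13 < p_10 < p_11 < p_3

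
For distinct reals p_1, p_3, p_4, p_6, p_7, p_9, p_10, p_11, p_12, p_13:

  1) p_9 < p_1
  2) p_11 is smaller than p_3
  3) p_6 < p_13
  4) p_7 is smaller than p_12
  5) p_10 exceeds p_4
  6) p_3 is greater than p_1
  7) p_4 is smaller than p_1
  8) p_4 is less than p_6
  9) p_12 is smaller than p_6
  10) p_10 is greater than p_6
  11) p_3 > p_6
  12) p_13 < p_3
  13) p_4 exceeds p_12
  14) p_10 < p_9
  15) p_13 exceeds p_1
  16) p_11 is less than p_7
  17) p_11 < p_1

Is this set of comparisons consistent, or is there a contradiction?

The single ordering p_11 < p_7 < p_12 < p_4 < p_6 < p_10 < p_9 < p_1 < p_13 < p_3 satisfies every listed relation, so no contradiction arises.

consistent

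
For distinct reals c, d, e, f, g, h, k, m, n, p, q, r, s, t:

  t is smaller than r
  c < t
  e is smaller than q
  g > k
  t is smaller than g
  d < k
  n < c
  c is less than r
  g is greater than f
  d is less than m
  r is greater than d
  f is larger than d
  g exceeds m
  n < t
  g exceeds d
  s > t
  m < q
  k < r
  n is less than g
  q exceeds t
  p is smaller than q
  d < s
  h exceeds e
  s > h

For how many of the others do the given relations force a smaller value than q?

7

Directly below q: e, t, p, m.
One step further: d, n, c (7 so far).
No other element is forced below q by the given relations, so the count is 7.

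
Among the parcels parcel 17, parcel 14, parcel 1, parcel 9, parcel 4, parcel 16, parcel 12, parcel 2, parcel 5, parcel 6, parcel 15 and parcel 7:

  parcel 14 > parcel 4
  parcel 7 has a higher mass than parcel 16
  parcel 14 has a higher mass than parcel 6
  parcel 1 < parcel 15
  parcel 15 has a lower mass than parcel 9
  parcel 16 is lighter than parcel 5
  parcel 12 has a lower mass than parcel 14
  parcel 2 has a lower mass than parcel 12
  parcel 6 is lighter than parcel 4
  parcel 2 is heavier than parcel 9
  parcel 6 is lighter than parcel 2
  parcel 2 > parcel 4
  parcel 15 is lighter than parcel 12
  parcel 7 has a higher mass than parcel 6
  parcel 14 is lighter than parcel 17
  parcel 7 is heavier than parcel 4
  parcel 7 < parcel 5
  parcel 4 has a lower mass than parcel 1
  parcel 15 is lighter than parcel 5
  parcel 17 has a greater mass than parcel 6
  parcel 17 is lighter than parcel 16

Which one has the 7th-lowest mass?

Piecing the relations together gives one ordering: parcel 6 < parcel 4 < parcel 1 < parcel 15 < parcel 9 < parcel 2 < parcel 12 < parcel 14 < parcel 17 < parcel 16 < parcel 7 < parcel 5.
Counting 7 from the smallest end gives parcel 12.

parcel 12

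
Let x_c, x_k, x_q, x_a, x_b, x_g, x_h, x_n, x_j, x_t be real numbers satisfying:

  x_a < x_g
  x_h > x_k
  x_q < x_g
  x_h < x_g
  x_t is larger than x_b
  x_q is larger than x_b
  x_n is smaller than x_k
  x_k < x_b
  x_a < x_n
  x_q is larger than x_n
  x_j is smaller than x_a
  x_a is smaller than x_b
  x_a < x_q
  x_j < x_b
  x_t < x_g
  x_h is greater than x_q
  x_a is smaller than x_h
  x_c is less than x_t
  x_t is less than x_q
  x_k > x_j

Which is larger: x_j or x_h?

x_j < x_a and x_a < x_n give x_j < x_n.
Then x_n < x_k extends the chain to x_k.
With x_k < x_b: x_j < x_a < x_n < x_k < x_b.
Then x_b < x_t extends the chain to x_t.
Then x_t < x_q extends the chain to x_q.
Then x_q < x_h extends the chain to x_h.
So x_j < x_h; x_h is the larger of the two.

x_h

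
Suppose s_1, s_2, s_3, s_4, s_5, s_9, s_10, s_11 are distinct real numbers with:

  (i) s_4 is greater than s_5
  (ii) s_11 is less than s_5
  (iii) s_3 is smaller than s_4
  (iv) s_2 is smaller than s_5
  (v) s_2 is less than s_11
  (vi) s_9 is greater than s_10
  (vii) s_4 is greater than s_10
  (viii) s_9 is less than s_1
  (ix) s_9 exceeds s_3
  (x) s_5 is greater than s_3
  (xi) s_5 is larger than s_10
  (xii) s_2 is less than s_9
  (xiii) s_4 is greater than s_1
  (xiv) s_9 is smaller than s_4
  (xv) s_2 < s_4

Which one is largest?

s_4

s_2 is not greatest since s_2 < s_11; s_11 is not greatest since s_11 < s_5; s_10 is not greatest since s_10 < s_5; s_3 is not greatest since s_3 < s_5; s_5 is not greatest since s_5 < s_4; s_9 is not greatest since s_9 < s_4; s_1 is not greatest since s_1 < s_4.
Only s_4 has nothing above it, so s_4 is the largest.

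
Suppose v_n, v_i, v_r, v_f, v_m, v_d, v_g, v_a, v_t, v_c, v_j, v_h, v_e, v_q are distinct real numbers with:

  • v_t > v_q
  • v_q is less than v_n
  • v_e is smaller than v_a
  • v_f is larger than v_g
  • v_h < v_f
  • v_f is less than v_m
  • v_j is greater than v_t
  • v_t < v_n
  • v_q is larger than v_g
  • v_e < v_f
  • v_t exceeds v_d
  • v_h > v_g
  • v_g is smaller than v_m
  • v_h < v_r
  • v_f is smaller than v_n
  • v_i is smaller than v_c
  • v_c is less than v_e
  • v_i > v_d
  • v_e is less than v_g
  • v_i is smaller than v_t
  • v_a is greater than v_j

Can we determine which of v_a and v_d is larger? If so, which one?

v_a

The relevant relations are v_d < v_i; v_i < v_c; v_c < v_e; v_e < v_g; v_g < v_q; v_q < v_t; v_t < v_j; v_j < v_a.
Together: v_d < v_i < v_c < v_e < v_g < v_q < v_t < v_j < v_a.
So v_a is larger.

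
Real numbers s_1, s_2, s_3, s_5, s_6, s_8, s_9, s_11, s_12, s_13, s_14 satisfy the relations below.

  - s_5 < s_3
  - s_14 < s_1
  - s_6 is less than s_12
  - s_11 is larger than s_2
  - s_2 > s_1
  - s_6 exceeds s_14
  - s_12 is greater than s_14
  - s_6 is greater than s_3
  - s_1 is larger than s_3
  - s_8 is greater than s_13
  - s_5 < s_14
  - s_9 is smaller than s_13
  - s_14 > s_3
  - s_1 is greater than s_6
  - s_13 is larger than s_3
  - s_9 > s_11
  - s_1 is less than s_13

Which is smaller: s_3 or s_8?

s_3 < s_14 and s_14 < s_6 give s_3 < s_6.
Then s_6 < s_1 extends the chain to s_1.
With s_1 < s_2: s_3 < s_14 < s_6 < s_1 < s_2.
With s_2 < s_11: s_3 < s_14 < s_6 < s_1 < s_2 < s_11.
With s_11 < s_9: s_3 < s_14 < s_6 < s_1 < s_2 < s_11 < s_9.
With s_9 < s_13: s_3 < s_14 < s_6 < s_1 < s_2 < s_11 < s_9 < s_13.
Then s_13 < s_8 extends the chain to s_8.
So s_3 < s_8; s_3 is the smaller of the two.

s_3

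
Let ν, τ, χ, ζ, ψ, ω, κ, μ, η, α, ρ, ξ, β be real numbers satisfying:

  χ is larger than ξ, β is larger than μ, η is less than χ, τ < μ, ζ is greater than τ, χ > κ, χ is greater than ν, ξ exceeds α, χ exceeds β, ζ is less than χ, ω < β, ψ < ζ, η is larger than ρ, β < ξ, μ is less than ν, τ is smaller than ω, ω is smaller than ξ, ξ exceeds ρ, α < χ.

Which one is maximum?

Chaining downward from χ: directly below it, κ, α, ζ, η, β, ξ, ν; then τ, ω, ψ, μ, ρ.
That covers every other element, and nothing is given above χ, so χ is the maximum.

χ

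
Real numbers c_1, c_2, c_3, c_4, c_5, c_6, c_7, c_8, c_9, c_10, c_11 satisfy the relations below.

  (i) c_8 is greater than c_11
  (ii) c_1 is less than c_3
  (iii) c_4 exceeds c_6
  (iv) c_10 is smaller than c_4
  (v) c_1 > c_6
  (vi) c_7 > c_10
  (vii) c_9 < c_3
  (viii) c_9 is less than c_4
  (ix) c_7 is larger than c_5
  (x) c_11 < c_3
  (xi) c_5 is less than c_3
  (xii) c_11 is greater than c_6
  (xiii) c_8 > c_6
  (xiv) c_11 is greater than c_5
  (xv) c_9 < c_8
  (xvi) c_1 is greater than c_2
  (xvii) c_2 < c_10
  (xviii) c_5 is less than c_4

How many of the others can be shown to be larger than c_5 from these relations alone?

The elements the relations force above c_5 are c_11, c_3, c_8, c_4, c_7 — no chain reaches any other.
That is 5.

5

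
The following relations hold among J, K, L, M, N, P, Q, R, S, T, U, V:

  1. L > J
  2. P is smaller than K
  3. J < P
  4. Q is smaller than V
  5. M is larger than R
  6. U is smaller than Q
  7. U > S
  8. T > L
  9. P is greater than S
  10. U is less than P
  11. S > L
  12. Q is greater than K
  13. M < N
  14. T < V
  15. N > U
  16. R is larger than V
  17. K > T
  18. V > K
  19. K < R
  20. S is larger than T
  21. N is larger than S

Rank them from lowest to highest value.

Nothing is placed below J, so it is least; from there J < L; L < T; T < S; S < U; U < P; P < K; K < Q; Q < V; V < R; R < M; M < N, each given directly.

J < L < T < S < U < P < K < Q < V < R < M < N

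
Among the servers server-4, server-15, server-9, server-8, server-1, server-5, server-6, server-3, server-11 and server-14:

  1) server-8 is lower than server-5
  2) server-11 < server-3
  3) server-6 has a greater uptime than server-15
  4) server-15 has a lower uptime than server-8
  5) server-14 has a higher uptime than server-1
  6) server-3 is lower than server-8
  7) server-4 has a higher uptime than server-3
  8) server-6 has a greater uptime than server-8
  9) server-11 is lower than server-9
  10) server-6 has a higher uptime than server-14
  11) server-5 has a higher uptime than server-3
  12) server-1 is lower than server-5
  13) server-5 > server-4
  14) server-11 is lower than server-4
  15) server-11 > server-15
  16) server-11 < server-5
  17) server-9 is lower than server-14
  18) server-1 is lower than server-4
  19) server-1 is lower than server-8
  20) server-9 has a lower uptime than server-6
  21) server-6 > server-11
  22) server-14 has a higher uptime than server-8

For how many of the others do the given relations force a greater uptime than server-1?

From server-1 the given relations immediately reach server-4, server-8, server-5, server-14.
From those, server-6 — 5 in total.
No other element is forced above server-1 by the given relations, so the count is 5.

5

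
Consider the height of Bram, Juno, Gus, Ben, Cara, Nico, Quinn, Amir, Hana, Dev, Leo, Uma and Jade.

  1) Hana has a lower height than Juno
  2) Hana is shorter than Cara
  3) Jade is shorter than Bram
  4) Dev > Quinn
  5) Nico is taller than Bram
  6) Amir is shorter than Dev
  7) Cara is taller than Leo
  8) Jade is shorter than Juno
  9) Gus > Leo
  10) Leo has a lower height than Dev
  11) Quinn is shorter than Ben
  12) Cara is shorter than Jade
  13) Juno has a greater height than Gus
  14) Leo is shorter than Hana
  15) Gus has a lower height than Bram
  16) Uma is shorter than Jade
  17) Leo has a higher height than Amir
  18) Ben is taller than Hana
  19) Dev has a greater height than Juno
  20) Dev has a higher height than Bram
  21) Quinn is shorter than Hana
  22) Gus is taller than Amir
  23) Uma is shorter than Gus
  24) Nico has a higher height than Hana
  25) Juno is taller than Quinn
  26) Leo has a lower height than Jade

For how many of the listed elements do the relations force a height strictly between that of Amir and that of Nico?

6

The relations place Amir below Nico. An element lies strictly between them when it is forced above Amir and also forced below Nico.
Above Amir: {Leo, Gus, Hana, Cara, Jade, Juno, Bram, Ben, Dev}. Below Nico: {Uma, Leo, Quinn, Gus, Hana, Cara, Jade, Bram}.
Intersection: {Leo, Gus, Hana, Cara, Jade, Bram} — 6.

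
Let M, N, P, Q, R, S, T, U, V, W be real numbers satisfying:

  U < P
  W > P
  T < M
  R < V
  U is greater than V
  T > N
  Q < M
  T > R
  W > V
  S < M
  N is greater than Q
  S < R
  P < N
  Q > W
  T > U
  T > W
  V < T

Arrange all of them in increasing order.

S < R < V < U < P < W < Q < N < T < M

The consecutive links are each given: S < R; R < V; V < U; U < P; P < W; W < Q; Q < N; N < T; T < M.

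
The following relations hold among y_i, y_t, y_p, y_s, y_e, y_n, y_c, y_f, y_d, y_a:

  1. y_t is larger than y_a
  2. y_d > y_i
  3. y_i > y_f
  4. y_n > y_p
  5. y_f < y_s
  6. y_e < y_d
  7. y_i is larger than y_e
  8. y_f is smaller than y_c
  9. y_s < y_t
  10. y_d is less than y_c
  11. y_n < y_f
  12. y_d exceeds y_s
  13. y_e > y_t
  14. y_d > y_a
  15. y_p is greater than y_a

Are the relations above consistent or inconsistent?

The single ordering y_a < y_p < y_n < y_f < y_s < y_t < y_e < y_i < y_d < y_c satisfies every listed relation, so no contradiction arises.

consistent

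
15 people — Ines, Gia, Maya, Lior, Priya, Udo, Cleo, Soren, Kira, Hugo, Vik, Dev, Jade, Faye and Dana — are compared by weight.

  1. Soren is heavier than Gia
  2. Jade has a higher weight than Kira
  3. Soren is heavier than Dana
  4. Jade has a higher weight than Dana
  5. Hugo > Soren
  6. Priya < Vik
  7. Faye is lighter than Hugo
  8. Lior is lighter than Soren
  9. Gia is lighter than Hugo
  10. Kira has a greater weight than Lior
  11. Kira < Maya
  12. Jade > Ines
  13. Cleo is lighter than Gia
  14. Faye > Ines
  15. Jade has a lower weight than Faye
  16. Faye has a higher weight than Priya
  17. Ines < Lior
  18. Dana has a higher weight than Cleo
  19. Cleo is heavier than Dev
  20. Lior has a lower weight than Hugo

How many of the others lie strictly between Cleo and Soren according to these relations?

2

The relations place Cleo below Soren. An element lies strictly between them when it is forced above Cleo and also forced below Soren.
Above Cleo: {Dana, Gia, Jade, Faye, Hugo}. Below Soren: {Ines, Lior, Dev, Dana, Gia}.
Intersection: {Dana, Gia} — 2.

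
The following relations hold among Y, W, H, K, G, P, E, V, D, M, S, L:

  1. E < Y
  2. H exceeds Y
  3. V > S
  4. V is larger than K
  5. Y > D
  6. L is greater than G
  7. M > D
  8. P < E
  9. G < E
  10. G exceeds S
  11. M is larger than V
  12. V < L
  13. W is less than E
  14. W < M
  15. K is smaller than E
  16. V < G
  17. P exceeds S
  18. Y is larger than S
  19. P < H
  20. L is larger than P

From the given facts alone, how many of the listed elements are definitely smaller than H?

9

From H the given relations immediately reach P, Y.
From those, S, D, E — 5 in total.
From those, W, K, G — 8 in total.
From those, V — 9 in total.
Nothing else is reachable below H; 9 in all.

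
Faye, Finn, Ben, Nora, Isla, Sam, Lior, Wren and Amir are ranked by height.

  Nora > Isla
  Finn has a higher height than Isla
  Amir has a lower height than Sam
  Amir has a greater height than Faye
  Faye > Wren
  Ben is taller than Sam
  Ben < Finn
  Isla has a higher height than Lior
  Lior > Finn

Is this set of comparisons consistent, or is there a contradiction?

Chaining the given relations yields Finn < Lior < Isla, so Finn < Isla. But one relation states Isla < Finn. These cannot both hold.

inconsistent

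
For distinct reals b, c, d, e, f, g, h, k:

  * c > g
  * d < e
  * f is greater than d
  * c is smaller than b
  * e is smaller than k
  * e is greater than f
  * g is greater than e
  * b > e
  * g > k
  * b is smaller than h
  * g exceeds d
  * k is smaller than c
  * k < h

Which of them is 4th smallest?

k

The consecutive relations fix a unique order: d < f < e < k < g < c < b < h.
The 4th smallest is k.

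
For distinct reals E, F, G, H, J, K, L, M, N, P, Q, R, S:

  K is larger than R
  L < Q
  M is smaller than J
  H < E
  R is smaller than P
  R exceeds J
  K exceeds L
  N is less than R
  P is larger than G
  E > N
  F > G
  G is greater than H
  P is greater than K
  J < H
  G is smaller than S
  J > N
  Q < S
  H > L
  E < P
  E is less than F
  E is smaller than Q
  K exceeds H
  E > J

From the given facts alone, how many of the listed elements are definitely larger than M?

10

Directly above M: J.
One step further: H, E, R (4 so far).
One step further: Q, G, K, F, P (9 so far).
One step further: S (10 so far).
Nothing else is reachable above M; 10 in all.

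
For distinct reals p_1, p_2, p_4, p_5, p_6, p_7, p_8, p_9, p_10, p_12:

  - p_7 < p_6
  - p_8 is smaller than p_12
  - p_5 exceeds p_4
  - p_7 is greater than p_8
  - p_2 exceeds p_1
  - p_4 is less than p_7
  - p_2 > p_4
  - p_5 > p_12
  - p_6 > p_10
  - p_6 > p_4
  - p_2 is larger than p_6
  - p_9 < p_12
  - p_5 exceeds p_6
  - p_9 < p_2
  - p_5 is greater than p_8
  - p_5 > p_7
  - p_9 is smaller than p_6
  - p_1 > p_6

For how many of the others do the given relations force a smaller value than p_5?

7

From p_5 the given relations immediately reach p_8, p_4, p_7, p_12, p_6.
From those, p_9, p_10 — 7 in total.
Nothing else is reachable below p_5; 7 in all.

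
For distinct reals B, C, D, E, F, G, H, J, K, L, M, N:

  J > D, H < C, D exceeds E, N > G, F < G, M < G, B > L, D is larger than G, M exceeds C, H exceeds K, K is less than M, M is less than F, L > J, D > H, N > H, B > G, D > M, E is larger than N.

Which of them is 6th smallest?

G

Chaining the given pairs: K < H < C < M < F < G < N < E < D < J < L < B.
The 6th smallest is G.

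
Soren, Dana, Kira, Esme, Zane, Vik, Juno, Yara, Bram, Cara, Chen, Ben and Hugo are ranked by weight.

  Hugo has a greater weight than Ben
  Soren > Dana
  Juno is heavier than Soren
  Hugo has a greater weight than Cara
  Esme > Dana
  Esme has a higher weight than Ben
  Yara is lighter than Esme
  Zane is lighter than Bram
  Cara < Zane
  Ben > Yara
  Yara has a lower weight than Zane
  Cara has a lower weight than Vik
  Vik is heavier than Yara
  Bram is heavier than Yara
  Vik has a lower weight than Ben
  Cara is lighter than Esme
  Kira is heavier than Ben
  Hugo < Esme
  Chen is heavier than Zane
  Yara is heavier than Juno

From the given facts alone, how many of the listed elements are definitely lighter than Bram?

Directly below Bram: Yara, Zane.
One step further: Cara, Juno (4 so far).
One step further: Soren (5 so far).
One step further: Dana (6 so far).
No other element is forced below Bram by the given relations, so the count is 6.

6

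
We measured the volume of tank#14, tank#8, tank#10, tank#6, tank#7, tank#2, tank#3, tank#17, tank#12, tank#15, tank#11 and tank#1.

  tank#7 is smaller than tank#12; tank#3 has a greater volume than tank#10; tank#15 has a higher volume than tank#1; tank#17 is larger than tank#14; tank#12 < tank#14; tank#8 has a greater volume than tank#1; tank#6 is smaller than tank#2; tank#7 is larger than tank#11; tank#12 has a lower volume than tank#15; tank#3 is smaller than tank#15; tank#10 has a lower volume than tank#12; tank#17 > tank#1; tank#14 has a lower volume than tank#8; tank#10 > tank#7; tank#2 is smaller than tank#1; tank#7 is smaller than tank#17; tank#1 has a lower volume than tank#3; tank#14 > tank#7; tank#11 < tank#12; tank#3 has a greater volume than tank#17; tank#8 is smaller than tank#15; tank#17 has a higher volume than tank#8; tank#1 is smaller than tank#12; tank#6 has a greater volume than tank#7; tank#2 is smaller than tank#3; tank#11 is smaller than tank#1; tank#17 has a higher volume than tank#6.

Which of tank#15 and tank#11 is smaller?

tank#11

tank#11 < tank#7 < tank#6 < tank#2 < tank#1 < tank#12 < tank#14 < tank#8 < tank#17 < tank#3 < tank#15, by transitivity through tank#7, tank#6, tank#2, tank#1, tank#12, tank#14, tank#8, tank#17, tank#3.
So tank#11 < tank#15; tank#11 is the smaller of the two.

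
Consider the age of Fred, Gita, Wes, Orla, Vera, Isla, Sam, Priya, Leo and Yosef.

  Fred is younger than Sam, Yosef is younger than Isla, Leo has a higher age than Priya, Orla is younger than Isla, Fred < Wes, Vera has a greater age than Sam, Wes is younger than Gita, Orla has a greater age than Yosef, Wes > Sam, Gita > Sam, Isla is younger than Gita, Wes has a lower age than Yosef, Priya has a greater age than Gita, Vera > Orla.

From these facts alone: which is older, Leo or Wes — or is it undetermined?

Leo

Chaining the given relations: Wes < Yosef < Orla < Isla < Gita < Priya < Leo.
So Leo is older.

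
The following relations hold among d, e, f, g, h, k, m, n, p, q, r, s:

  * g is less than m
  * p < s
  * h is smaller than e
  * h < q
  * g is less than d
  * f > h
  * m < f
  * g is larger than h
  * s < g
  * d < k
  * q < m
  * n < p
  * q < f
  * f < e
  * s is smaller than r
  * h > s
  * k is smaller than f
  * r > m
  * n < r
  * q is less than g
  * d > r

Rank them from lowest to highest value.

Nothing is placed below n, so it is least; from there n < p; p < s; s < h; h < q; q < g; g < m; m < r; r < d; d < k; k < f; f < e, each given directly.

n < p < s < h < q < g < m < r < d < k < f < e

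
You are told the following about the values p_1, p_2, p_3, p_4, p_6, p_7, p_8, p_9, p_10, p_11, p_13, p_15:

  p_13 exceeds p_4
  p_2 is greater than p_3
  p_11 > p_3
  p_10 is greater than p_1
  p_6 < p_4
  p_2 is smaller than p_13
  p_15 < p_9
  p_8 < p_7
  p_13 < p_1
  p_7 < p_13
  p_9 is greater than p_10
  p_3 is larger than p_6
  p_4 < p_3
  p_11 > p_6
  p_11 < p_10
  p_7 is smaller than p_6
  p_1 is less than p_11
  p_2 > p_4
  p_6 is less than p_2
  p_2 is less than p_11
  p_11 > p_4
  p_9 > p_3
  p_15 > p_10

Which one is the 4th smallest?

p_4

Piecing the relations together gives one ordering: p_8 < p_7 < p_6 < p_4 < p_3 < p_2 < p_13 < p_1 < p_11 < p_10 < p_15 < p_9.
Counting 4 from the smallest end gives p_4.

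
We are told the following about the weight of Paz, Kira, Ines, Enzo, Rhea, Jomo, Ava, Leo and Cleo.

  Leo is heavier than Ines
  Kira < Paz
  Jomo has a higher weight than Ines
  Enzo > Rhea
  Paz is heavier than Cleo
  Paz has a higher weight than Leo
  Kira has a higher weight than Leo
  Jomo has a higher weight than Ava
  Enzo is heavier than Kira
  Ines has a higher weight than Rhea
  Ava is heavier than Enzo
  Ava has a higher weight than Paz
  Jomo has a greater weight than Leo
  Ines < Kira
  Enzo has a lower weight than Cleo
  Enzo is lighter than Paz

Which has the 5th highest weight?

The consecutive relations fix a unique order: Rhea < Ines < Leo < Kira < Enzo < Cleo < Paz < Ava < Jomo.
The 5th largest is Enzo.

Enzo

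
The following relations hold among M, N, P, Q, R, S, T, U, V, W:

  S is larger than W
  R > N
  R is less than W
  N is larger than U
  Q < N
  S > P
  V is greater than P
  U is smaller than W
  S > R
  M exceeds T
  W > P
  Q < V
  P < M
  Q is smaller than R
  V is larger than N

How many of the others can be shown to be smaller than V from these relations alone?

4

Directly below V: P, Q, N.
One step further: U (4 so far).
Nothing else is reachable below V; 4 in all.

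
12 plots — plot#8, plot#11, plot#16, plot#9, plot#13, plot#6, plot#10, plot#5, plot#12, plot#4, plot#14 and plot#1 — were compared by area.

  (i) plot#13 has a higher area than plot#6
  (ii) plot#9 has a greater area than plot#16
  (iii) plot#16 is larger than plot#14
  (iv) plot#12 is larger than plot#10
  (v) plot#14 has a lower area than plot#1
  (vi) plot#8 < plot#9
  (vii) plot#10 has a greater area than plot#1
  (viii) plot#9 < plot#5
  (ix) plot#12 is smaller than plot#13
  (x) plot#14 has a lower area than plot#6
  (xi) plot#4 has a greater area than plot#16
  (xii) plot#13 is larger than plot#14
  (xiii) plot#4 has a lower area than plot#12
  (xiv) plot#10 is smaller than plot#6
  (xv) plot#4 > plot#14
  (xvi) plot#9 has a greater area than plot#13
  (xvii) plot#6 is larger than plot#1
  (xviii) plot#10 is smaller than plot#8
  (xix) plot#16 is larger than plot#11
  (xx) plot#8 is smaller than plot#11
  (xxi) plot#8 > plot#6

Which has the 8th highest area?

Piecing the relations together gives one ordering: plot#14 < plot#1 < plot#10 < plot#6 < plot#8 < plot#11 < plot#16 < plot#4 < plot#12 < plot#13 < plot#9 < plot#5.
The 8th largest is plot#8.

plot#8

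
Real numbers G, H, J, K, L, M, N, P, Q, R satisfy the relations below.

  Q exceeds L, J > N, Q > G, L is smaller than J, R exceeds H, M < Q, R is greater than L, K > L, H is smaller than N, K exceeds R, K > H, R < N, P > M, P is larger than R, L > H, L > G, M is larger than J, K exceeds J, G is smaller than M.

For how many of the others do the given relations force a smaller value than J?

Directly below J: L, N.
One step further: G, H, R (5 so far).
Nothing else is reachable below J; 5 in all.

5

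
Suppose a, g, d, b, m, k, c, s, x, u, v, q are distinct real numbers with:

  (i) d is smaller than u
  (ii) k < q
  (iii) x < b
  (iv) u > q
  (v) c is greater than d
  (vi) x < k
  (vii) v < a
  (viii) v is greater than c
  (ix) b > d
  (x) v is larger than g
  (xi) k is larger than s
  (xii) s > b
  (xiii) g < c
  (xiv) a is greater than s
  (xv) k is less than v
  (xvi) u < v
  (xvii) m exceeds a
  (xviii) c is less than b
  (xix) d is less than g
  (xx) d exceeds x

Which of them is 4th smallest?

Piecing the relations together gives one ordering: x < d < g < c < b < s < k < q < u < v < a < m.
The 4th smallest is c.

c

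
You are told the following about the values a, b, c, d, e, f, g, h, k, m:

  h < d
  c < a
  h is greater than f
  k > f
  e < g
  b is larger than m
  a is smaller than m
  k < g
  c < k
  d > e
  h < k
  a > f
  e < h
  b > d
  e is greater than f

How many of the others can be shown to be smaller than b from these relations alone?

7

From b the given relations immediately reach m, d.
From those, e, a, h — 5 in total.
From those, f, c — 7 in total.
Nothing else is reachable below b; 7 in all.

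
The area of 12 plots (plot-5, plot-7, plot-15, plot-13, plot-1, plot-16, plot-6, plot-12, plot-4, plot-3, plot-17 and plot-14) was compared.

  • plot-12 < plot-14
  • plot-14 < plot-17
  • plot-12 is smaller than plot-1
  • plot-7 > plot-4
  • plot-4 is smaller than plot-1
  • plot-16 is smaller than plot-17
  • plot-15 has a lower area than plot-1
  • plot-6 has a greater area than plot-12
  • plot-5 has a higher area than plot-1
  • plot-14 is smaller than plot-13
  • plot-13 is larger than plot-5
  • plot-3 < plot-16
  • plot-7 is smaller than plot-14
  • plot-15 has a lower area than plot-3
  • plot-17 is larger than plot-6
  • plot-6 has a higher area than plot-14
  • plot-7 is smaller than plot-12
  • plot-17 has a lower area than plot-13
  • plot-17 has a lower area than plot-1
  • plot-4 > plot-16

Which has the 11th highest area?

plot-3

Piecing the relations together gives one ordering: plot-15 < plot-3 < plot-16 < plot-4 < plot-7 < plot-12 < plot-14 < plot-6 < plot-17 < plot-1 < plot-5 < plot-13.
Counting 11 from the largest end gives plot-3.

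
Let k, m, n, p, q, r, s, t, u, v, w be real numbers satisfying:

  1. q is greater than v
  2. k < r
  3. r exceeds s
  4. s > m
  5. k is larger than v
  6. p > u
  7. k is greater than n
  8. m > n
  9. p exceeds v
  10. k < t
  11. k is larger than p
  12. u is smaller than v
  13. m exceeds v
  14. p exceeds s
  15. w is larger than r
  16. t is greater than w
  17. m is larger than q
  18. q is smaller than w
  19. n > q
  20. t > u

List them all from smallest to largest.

u < v < q < n < m < s < p < k < r < w < t

Nothing is placed below u, so it is least; from there u < v; v < q; q < n; n < m; m < s; s < p; p < k; k < r; r < w; w < t, each given directly.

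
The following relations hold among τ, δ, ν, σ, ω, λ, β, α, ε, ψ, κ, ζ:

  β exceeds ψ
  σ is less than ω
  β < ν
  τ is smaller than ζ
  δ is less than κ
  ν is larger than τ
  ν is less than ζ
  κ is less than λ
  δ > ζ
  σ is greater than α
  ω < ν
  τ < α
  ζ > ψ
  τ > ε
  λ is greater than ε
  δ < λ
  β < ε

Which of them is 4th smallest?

Piecing the relations together gives one ordering: ψ < β < ε < τ < α < σ < ω < ν < ζ < δ < κ < λ.
Counting 4 from the smallest end gives τ.

τ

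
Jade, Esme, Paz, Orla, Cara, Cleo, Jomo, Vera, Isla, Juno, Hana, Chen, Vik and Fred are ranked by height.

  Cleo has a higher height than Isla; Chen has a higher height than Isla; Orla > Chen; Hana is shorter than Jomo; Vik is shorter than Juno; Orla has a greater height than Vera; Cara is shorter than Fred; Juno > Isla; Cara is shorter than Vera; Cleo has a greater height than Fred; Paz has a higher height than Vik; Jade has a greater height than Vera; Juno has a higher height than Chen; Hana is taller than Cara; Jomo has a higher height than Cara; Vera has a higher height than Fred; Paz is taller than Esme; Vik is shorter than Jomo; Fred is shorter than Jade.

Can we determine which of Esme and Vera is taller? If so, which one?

undetermined

Following every chain through Esme: above Esme we get Paz.
Vera is not reached, and no chain runs the other way from Vera to Esme.
So the given relations leave the order of Esme and Vera undetermined.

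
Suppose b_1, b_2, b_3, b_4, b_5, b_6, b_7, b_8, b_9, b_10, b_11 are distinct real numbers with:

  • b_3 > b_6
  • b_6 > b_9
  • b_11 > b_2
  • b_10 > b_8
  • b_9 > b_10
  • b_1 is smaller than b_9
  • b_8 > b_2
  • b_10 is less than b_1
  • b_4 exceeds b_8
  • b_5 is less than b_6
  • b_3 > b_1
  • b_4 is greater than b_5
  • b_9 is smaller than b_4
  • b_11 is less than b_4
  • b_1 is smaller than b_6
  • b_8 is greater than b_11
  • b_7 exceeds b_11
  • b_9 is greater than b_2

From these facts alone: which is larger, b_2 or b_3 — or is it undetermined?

Link the given pairs in sequence: b_2 < b_11; b_11 < b_8; b_8 < b_10; b_10 < b_1; b_1 < b_9; b_9 < b_6; b_6 < b_3.
Chaining these gives b_2 < b_11 < b_8 < b_10 < b_1 < b_9 < b_6 < b_3.
So b_3 is larger.

b_3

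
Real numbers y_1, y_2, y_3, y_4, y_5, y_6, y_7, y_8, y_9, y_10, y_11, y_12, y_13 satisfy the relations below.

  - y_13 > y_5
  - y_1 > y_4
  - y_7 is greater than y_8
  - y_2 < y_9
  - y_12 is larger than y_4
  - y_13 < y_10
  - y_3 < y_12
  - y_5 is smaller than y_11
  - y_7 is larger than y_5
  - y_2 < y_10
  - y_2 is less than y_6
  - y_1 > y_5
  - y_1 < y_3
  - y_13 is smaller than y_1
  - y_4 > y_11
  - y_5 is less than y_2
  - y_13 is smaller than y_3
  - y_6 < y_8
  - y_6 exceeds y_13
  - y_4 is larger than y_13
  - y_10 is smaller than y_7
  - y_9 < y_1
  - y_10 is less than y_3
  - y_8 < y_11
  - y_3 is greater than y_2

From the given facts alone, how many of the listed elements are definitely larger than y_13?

The elements the relations force above y_13 are y_6, y_8, y_11, y_4, y_1, y_10, y_7, y_3, y_12 — no chain reaches any other.
That is 9.

9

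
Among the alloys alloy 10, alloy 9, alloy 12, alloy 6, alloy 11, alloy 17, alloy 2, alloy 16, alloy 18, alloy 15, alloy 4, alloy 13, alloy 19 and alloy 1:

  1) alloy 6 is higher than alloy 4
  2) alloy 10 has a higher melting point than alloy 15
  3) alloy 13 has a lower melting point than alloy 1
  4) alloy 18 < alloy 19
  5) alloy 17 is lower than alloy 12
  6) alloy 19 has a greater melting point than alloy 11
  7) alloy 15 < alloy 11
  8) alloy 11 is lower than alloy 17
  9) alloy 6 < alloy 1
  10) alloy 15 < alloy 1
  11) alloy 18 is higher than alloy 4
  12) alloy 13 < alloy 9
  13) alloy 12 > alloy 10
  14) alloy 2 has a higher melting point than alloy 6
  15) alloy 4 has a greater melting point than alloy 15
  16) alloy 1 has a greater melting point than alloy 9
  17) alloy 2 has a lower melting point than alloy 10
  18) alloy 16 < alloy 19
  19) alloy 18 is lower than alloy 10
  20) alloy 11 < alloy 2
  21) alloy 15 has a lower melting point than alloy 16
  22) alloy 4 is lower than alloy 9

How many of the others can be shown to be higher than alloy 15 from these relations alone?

The elements the relations force above alloy 15 are alloy 4, alloy 11, alloy 9, alloy 6, alloy 17, alloy 1, alloy 2, alloy 18, alloy 16, alloy 10, alloy 12, alloy 19 — no chain reaches any other.
That is 12.

12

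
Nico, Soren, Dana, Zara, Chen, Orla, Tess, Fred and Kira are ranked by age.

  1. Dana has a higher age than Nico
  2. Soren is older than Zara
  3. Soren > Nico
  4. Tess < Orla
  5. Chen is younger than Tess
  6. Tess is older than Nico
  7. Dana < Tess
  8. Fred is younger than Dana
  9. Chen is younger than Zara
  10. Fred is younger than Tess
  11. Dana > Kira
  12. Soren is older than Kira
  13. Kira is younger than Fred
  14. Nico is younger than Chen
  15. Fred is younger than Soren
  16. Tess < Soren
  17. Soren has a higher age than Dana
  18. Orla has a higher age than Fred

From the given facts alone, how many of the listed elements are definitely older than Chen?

From Chen the given relations immediately reach Zara, Tess.
From those, Soren, Orla — 4 in total.
Nothing else is reachable above Chen; 4 in all.

4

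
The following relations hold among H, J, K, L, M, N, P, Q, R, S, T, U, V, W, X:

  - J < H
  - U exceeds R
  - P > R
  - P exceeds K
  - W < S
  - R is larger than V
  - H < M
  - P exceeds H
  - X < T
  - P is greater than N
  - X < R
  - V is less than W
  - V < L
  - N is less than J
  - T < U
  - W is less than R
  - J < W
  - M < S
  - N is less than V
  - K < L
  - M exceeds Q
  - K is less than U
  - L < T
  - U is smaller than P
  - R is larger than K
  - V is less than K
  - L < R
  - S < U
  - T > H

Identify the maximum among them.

Q is not greatest since Q < M; N is not greatest since N < V; J is not greatest since J < H; V is not greatest since V < W; W is not greatest since W < R; H is not greatest since H < T; K is not greatest since K < R; L is not greatest since L < T; M is not greatest since M < S; X is not greatest since X < T; T is not greatest since T < U; S is not greatest since S < U; R is not greatest since R < U; U is not greatest since U < P.
Only P has nothing above it, so P is the maximum.

P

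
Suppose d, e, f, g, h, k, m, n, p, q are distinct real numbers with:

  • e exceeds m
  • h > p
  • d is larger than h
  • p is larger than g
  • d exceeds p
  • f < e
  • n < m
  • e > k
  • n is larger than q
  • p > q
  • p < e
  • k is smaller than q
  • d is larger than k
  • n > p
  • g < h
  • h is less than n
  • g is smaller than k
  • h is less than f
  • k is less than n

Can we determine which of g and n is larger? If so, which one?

n

Following the relations from g: g < k < q < p < h < n.
So n is larger.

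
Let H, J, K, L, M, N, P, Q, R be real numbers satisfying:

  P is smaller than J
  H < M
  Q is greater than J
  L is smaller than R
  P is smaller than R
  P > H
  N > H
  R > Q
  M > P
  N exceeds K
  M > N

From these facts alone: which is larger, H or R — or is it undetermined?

The relevant relations are H < P; P < J; J < Q; Q < R.
Together: H < P < J < Q < R.
So R is larger.

R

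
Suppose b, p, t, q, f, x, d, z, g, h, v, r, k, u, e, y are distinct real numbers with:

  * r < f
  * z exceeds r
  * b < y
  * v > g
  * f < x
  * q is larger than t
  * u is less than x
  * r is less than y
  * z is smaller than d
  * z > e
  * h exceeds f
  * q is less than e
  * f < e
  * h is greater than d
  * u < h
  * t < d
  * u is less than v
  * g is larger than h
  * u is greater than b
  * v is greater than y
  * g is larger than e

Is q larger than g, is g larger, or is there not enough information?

g

The relevant relations are q < e; e < z; z < d; d < h; h < g.
Chaining these gives q < e < z < d < h < g.
So g is larger.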